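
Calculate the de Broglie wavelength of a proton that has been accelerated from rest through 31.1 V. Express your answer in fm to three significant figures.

λ = 5130 fm

KE = eV = 1.602 × 10⁻¹⁹ × 31.10 = 4.982 × 10⁻¹⁸ J.
p = √(2mKE) = √(2 × 1.673 × 10⁻²⁷ × 4.982 × 10⁻¹⁸) = 1.291 × 10⁻²² kg·m/s.
λ = h/p = 6.626 × 10⁻³⁴ / 1.291 × 10⁻²² = 5.13 × 10⁻¹² m = 5130 fm.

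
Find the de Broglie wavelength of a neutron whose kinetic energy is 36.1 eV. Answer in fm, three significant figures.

λ = 4760 fm

KE = 36.1 eV = 5.783 × 10⁻¹⁸ J.
p = √(2mKE) = √(2 × 1.675 × 10⁻²⁷ × 5.783 × 10⁻¹⁸) = 1.392 × 10⁻²² kg·m/s.
λ = h/p = 6.626 × 10⁻³⁴ / 1.392 × 10⁻²² = 4.76 × 10⁻¹² m = 4760 fm.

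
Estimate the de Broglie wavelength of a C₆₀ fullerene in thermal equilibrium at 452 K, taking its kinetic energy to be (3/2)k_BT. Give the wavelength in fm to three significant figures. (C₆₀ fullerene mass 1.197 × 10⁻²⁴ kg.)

λ = 4430 fm

KE = (3/2)k_BT = 1.5 × 1.381 × 10⁻²³ × 452 = 9.363 × 10⁻²¹ J.
p = √(2mKE) = √(2 × 1.197 × 10⁻²⁴ × 9.363 × 10⁻²¹) = 1.497 × 10⁻²² kg·m/s.
λ = h/p = 4.43 × 10⁻¹² m = 4430 fm.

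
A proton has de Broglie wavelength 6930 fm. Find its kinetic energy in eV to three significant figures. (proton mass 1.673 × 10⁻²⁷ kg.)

KE = 17.1 eV

p = h/λ = 6.626 × 10⁻³⁴ / 6.930 × 10⁻¹² = 9.561 × 10⁻²³ kg·m/s.
KE = p²/(2m) = (9.561 × 10⁻²³)² / (2 × 1.673 × 10⁻²⁷) = 2.732 × 10⁻¹⁸ J = 17.1 eV.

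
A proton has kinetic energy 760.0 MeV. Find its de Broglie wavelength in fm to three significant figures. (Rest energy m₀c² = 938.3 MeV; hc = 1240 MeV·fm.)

λ = 0.876 fm

Total energy E = KE + m₀c² = 760.0 + 938.3 = 1698.3 MeV.
(pc)² = E² − (m₀c²)² = (1698.3)² − (938.3)² = 2.004 × 10⁶ MeV², so pc = 1416 MeV.
λ = hc/(pc) = 1240 MeV·fm / 1416 MeV = 0.876 fm.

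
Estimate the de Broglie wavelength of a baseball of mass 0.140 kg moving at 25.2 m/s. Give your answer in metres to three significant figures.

λ = 1.88 × 10⁻³⁴ m

p = mv = 0.140 × 25.2 = 3.528 kg·m/s.
λ = h/p = 6.626 × 10⁻³⁴ / 3.528 = 1.88 × 10⁻³⁴ m.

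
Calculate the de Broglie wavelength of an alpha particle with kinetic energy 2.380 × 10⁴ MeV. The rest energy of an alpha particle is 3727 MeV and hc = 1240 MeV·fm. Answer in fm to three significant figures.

Total energy E = KE + m₀c² = 2.380 × 10⁴ + 3727 = 27527 MeV.
(pc)² = E² − (m₀c²)² = (27527)² − (3727)² = 7.438 × 10⁸ MeV², so pc = 2.727 × 10⁴ MeV.
λ = hc/(pc) = 1240 MeV·fm / 2.727 × 10⁴ MeV = 0.0455 fm.

λ = 0.0455 fm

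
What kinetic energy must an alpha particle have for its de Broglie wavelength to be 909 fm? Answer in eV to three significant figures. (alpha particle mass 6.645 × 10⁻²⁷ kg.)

KE = 250 eV

p = h/λ = 6.626 × 10⁻³⁴ / 9.090 × 10⁻¹³ = 7.289 × 10⁻²² kg·m/s.
KE = p²/(2m) = (7.289 × 10⁻²²)² / (2 × 6.645 × 10⁻²⁷) = 3.998 × 10⁻¹⁷ J = 250 eV.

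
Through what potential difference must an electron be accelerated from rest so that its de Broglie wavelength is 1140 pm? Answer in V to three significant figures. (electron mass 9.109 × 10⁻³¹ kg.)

V = 1.16 V

p = h/λ = 6.626 × 10⁻³⁴ / 1.140 × 10⁻⁹ = 5.812 × 10⁻²⁵ kg·m/s.
KE = p²/(2m) = 1.854 × 10⁻¹⁹ J.
V = KE/e = 1.854 × 10⁻¹⁹ / (1.602 × 10⁻¹⁹) = 1.16 V.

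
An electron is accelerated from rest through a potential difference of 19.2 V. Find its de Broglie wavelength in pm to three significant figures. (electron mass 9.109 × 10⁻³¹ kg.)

KE = eV = 1.602 × 10⁻¹⁹ × 19.20 = 3.076 × 10⁻¹⁸ J.
p = √(2mKE) = √(2 × 9.109 × 10⁻³¹ × 3.076 × 10⁻¹⁸) = 2.367 × 10⁻²⁴ kg·m/s.
λ = h/p = 6.626 × 10⁻³⁴ / 2.367 × 10⁻²⁴ = 2.80 × 10⁻¹⁰ m = 280 pm.

λ = 280 pm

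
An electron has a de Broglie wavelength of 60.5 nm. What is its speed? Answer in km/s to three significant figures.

p = h/λ = 6.626 × 10⁻³⁴ / 6.050 × 10⁻⁸ = 1.095 × 10⁻²⁶ kg·m/s.
v = p/m = 1.095 × 10⁻²⁶ / 9.109 × 10⁻³¹ = 1.20 × 10⁴ m/s = 12.0 km/s.

v = 12.0 km/s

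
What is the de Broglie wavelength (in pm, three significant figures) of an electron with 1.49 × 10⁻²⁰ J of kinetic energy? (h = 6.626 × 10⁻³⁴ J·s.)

p = √(2mKE) = √(2 × 9.109 × 10⁻³¹ × 1.490 × 10⁻²⁰) = 1.648 × 10⁻²⁵ kg·m/s.
λ = h/p = 6.626 × 10⁻³⁴ / 1.648 × 10⁻²⁵ = 4.02 × 10⁻⁹ m = 4020 pm.

λ = 4020 pm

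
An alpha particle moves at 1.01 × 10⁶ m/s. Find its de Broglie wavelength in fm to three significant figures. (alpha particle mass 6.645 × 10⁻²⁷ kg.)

p = mv = 6.645 × 10⁻²⁷ × 1.01 × 10⁶ = 6.711 × 10⁻²¹ kg·m/s.
λ = h/p = 6.626 × 10⁻³⁴ / 6.711 × 10⁻²¹ = 9.87 × 10⁻¹⁴ m = 98.7 fm.

λ = 98.7 fm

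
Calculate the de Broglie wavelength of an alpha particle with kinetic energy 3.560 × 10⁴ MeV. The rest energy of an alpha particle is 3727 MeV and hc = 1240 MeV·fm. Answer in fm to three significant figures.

Total energy E = KE + m₀c² = 3.560 × 10⁴ + 3727 = 39327 MeV.
(pc)² = E² − (m₀c²)² = (39327)² − (3727)² = 1.533 × 10⁹ MeV², so pc = 3.915 × 10⁴ MeV.
λ = hc/(pc) = 1240 MeV·fm / 3.915 × 10⁴ MeV = 0.0317 fm.

λ = 0.0317 fm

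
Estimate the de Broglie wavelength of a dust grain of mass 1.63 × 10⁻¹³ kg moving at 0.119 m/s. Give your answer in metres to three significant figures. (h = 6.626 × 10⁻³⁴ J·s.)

λ = 3.42 × 10⁻²⁰ m

p = mv = 1.63 × 10⁻¹³ × 0.119 = 1.940 × 10⁻¹⁴ kg·m/s.
λ = h/p = 6.626 × 10⁻³⁴ / 1.940 × 10⁻¹⁴ = 3.42 × 10⁻²⁰ m.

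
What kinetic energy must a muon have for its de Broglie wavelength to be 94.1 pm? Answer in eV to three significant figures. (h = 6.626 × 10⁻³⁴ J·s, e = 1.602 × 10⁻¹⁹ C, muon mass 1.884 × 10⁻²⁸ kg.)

KE = 0.821 eV

p = h/λ = 6.626 × 10⁻³⁴ / 9.410 × 10⁻¹¹ = 7.041 × 10⁻²⁴ kg·m/s.
KE = p²/(2m) = (7.041 × 10⁻²⁴)² / (2 × 1.884 × 10⁻²⁸) = 1.316 × 10⁻¹⁹ J = 0.821 eV.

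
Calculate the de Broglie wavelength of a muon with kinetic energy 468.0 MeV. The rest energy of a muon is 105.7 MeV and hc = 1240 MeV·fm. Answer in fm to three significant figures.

Total energy E = KE + m₀c² = 468.0 + 105.7 = 573.7 MeV.
(pc)² = E² − (m₀c²)² = (573.7)² − (105.7)² = 3.180 × 10⁵ MeV², so pc = 563.9 MeV.
λ = hc/(pc) = 1240 MeV·fm / 563.9 MeV = 2.20 fm.

λ = 2.20 fm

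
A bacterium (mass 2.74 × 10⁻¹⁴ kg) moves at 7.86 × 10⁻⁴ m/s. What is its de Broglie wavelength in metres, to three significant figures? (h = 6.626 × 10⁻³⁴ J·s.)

p = mv = 2.74 × 10⁻¹⁴ × 7.86 × 10⁻⁴ = 2.154 × 10⁻¹⁷ kg·m/s.
λ = h/p = 6.626 × 10⁻³⁴ / 2.154 × 10⁻¹⁷ = 3.08 × 10⁻¹⁷ m.

λ = 3.08 × 10⁻¹⁷ m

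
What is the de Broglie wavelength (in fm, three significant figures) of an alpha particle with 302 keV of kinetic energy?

λ = 26.1 fm

KE = 302 keV = 4.838 × 10⁻¹⁴ J.
p = √(2mKE) = √(2 × 6.645 × 10⁻²⁷ × 4.838 × 10⁻¹⁴) = 2.536 × 10⁻²⁰ kg·m/s.
λ = h/p = 6.626 × 10⁻³⁴ / 2.536 × 10⁻²⁰ = 2.61 × 10⁻¹⁴ m = 26.1 fm.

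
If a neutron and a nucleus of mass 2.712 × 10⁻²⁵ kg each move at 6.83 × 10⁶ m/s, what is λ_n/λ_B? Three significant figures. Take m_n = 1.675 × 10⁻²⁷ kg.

λ_n/λ_B = 162

At fixed v, p = mv so λ = h/(mv) ∝ 1/m.
λ_n/λ_B = m_B/m_n = 2.712 × 10⁻²⁵/1.675 × 10⁻²⁷ = 162.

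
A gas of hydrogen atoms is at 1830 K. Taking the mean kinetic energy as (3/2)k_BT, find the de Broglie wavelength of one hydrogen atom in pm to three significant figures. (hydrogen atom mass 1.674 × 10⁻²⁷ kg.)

λ = 58.8 pm

KE = (3/2)k_BT = 1.5 × 1.381 × 10⁻²³ × 1830 = 3.791 × 10⁻²⁰ J.
p = √(2mKE) = √(2 × 1.674 × 10⁻²⁷ × 3.791 × 10⁻²⁰) = 1.127 × 10⁻²³ kg·m/s.
λ = h/p = 5.88 × 10⁻¹¹ m = 58.8 pm.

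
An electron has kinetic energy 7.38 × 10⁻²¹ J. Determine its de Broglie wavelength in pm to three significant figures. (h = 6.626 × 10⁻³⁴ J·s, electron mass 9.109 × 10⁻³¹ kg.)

λ = 5710 pm

p = √(2mKE) = √(2 × 9.109 × 10⁻³¹ × 7.380 × 10⁻²¹) = 1.160 × 10⁻²⁵ kg·m/s.
λ = h/p = 6.626 × 10⁻³⁴ / 1.160 × 10⁻²⁵ = 5.71 × 10⁻⁹ m = 5710 pm.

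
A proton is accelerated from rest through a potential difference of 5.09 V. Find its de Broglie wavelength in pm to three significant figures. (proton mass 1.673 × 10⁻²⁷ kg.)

KE = eV = 1.602 × 10⁻¹⁹ × 5.090 = 8.154 × 10⁻¹⁹ J.
p = √(2mKE) = √(2 × 1.673 × 10⁻²⁷ × 8.154 × 10⁻¹⁹) = 5.223 × 10⁻²³ kg·m/s.
λ = h/p = 6.626 × 10⁻³⁴ / 5.223 × 10⁻²³ = 1.27 × 10⁻¹¹ m = 12.7 pm.

λ = 12.7 pm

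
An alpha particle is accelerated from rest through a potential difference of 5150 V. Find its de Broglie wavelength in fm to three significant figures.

λ = 141 fm

KE = 2eV = 2 × 1.602 × 10⁻¹⁹ × 5150 = 1.650 × 10⁻¹⁵ J.
p = √(2mKE) = √(2 × 6.645 × 10⁻²⁷ × 1.650 × 10⁻¹⁵) = 4.683 × 10⁻²¹ kg·m/s.
λ = h/p = 6.626 × 10⁻³⁴ / 4.683 × 10⁻²¹ = 1.41 × 10⁻¹³ m = 141 fm.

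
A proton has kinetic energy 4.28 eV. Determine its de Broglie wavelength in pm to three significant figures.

KE = 4.28 eV = 6.857 × 10⁻¹⁹ J.
p = √(2mKE) = √(2 × 1.673 × 10⁻²⁷ × 6.857 × 10⁻¹⁹) = 4.790 × 10⁻²³ kg·m/s.
λ = h/p = 6.626 × 10⁻³⁴ / 4.790 × 10⁻²³ = 1.38 × 10⁻¹¹ m = 13.8 pm.

λ = 13.8 pm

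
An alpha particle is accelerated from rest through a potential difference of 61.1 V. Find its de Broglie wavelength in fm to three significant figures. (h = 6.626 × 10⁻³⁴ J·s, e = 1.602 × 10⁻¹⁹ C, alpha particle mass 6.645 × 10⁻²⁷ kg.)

KE = 2eV = 2 × 1.602 × 10⁻¹⁹ × 61.10 = 1.958 × 10⁻¹⁷ J.
p = √(2mKE) = √(2 × 6.645 × 10⁻²⁷ × 1.958 × 10⁻¹⁷) = 5.101 × 10⁻²² kg·m/s.
λ = h/p = 6.626 × 10⁻³⁴ / 5.101 × 10⁻²² = 1.30 × 10⁻¹² m = 1300 fm.

λ = 1300 fm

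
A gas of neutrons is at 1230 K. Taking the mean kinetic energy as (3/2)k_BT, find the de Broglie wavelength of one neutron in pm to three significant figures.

KE = (3/2)k_BT = 1.5 × 1.381 × 10⁻²³ × 1230 = 2.548 × 10⁻²⁰ J.
p = √(2mKE) = √(2 × 1.675 × 10⁻²⁷ × 2.548 × 10⁻²⁰) = 9.239 × 10⁻²⁴ kg·m/s.
λ = h/p = 7.17 × 10⁻¹¹ m = 71.7 pm.

λ = 71.7 pm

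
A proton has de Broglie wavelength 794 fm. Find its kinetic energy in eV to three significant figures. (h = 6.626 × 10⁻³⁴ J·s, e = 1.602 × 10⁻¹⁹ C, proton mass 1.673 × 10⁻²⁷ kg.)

p = h/λ = 6.626 × 10⁻³⁴ / 7.940 × 10⁻¹³ = 8.345 × 10⁻²² kg·m/s.
KE = p²/(2m) = (8.345 × 10⁻²²)² / (2 × 1.673 × 10⁻²⁷) = 2.081 × 10⁻¹⁶ J = 1300 eV.

KE = 1300 eV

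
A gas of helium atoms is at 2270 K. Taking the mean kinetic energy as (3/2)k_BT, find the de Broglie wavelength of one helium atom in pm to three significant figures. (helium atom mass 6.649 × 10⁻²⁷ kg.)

λ = 26.5 pm

KE = (3/2)k_BT = 1.5 × 1.381 × 10⁻²³ × 2270 = 4.702 × 10⁻²⁰ J.
p = √(2mKE) = √(2 × 6.649 × 10⁻²⁷ × 4.702 × 10⁻²⁰) = 2.501 × 10⁻²³ kg·m/s.
λ = h/p = 2.65 × 10⁻¹¹ m = 26.5 pm.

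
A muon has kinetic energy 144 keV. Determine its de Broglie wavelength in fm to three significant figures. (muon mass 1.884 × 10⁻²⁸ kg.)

KE = 144 keV = 2.307 × 10⁻¹⁴ J.
p = √(2mKE) = √(2 × 1.884 × 10⁻²⁸ × 2.307 × 10⁻¹⁴) = 2.948 × 10⁻²¹ kg·m/s.
λ = h/p = 6.626 × 10⁻³⁴ / 2.948 × 10⁻²¹ = 2.25 × 10⁻¹³ m = 225 fm.

λ = 225 fm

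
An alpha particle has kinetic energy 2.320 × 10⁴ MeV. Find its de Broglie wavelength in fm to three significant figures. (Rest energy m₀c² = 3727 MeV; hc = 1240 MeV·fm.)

λ = 0.0465 fm

Total energy E = KE + m₀c² = 2.320 × 10⁴ + 3727 = 26927 MeV.
(pc)² = E² − (m₀c²)² = (26927)² − (3727)² = 7.112 × 10⁸ MeV², so pc = 2.667 × 10⁴ MeV.
λ = hc/(pc) = 1240 MeV·fm / 2.667 × 10⁴ MeV = 0.0465 fm.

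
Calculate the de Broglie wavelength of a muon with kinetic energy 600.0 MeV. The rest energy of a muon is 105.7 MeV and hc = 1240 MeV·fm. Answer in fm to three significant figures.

Total energy E = KE + m₀c² = 600.0 + 105.7 = 705.7 MeV.
(pc)² = E² − (m₀c²)² = (705.7)² − (105.7)² = 4.868 × 10⁵ MeV², so pc = 697.7 MeV.
λ = hc/(pc) = 1240 MeV·fm / 697.7 MeV = 1.78 fm.

λ = 1.78 fm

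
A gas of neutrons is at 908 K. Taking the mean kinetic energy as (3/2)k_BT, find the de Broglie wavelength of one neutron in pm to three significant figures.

KE = (3/2)k_BT = 1.5 × 1.381 × 10⁻²³ × 908 = 1.881 × 10⁻²⁰ J.
p = √(2mKE) = √(2 × 1.675 × 10⁻²⁷ × 1.881 × 10⁻²⁰) = 7.938 × 10⁻²⁴ kg·m/s.
λ = h/p = 8.35 × 10⁻¹¹ m = 83.5 pm.

λ = 83.5 pm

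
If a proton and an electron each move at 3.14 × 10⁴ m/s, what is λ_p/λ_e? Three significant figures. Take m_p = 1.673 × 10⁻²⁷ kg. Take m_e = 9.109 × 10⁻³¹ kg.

At fixed v, p = mv so λ = h/(mv) ∝ 1/m.
λ_p/λ_e = m_e/m_p = 9.109 × 10⁻³¹/1.673 × 10⁻²⁷ = 5.44 × 10⁻⁴.

λ_p/λ_e = 5.44 × 10⁻⁴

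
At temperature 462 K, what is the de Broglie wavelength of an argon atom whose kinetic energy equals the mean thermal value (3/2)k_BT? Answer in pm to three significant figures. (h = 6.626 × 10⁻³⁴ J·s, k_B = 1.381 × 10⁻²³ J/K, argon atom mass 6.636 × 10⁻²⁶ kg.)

KE = (3/2)k_BT = 1.5 × 1.381 × 10⁻²³ × 462 = 9.570 × 10⁻²¹ J.
p = √(2mKE) = √(2 × 6.636 × 10⁻²⁶ × 9.570 × 10⁻²¹) = 3.564 × 10⁻²³ kg·m/s.
λ = h/p = 1.86 × 10⁻¹¹ m = 18.6 pm.

λ = 18.6 pm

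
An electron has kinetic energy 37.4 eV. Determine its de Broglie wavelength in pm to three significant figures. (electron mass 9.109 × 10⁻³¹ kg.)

λ = 201 pm

KE = 37.4 eV = 5.991 × 10⁻¹⁸ J.
p = √(2mKE) = √(2 × 9.109 × 10⁻³¹ × 5.991 × 10⁻¹⁸) = 3.304 × 10⁻²⁴ kg·m/s.
λ = h/p = 6.626 × 10⁻³⁴ / 3.304 × 10⁻²⁴ = 2.01 × 10⁻¹⁰ m = 201 pm.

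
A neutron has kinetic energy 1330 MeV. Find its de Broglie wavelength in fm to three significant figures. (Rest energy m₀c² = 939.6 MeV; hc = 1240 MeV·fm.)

Total energy E = KE + m₀c² = 1330 + 939.6 = 2269.6 MeV.
(pc)² = E² − (m₀c²)² = (2269.6)² − (939.6)² = 4.268 × 10⁶ MeV², so pc = 2066 MeV.
λ = hc/(pc) = 1240 MeV·fm / 2066 MeV = 0.600 fm.

λ = 0.600 fm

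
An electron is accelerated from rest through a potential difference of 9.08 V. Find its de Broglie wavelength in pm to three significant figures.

KE = eV = 1.602 × 10⁻¹⁹ × 9.080 = 1.455 × 10⁻¹⁸ J.
p = √(2mKE) = √(2 × 9.109 × 10⁻³¹ × 1.455 × 10⁻¹⁸) = 1.628 × 10⁻²⁴ kg·m/s.
λ = h/p = 6.626 × 10⁻³⁴ / 1.628 × 10⁻²⁴ = 4.07 × 10⁻¹⁰ m = 407 pm.

λ = 407 pm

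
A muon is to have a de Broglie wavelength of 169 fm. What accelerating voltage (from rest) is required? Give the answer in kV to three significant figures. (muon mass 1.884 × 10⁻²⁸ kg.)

V = 255 kV

p = h/λ = 6.626 × 10⁻³⁴ / 1.690 × 10⁻¹³ = 3.921 × 10⁻²¹ kg·m/s.
KE = p²/(2m) = 4.080 × 10⁻¹⁴ J.
V = KE/e = 4.080 × 10⁻¹⁴ / (1.602 × 10⁻¹⁹) = 255 kV.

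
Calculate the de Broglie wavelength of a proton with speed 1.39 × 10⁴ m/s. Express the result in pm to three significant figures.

p = mv = 1.673 × 10⁻²⁷ × 1.39 × 10⁴ = 2.325 × 10⁻²³ kg·m/s.
λ = h/p = 6.626 × 10⁻³⁴ / 2.325 × 10⁻²³ = 2.85 × 10⁻¹¹ m = 28.5 pm.

λ = 28.5 pm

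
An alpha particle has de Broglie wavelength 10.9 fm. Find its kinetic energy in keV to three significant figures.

KE = 1740 keV

p = h/λ = 6.626 × 10⁻³⁴ / 1.090 × 10⁻¹⁴ = 6.079 × 10⁻²⁰ kg·m/s.
KE = p²/(2m) = (6.079 × 10⁻²⁰)² / (2 × 6.645 × 10⁻²⁷) = 2.781 × 10⁻¹³ J = 1740 keV.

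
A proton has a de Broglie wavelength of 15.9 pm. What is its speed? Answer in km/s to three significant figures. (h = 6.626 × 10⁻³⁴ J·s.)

p = h/λ = 6.626 × 10⁻³⁴ / 1.590 × 10⁻¹¹ = 4.167 × 10⁻²³ kg·m/s.
v = p/m = 4.167 × 10⁻²³ / 1.673 × 10⁻²⁷ = 2.49 × 10⁴ m/s = 24.9 km/s.

v = 24.9 km/s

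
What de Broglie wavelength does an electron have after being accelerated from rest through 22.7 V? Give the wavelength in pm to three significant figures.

λ = 257 pm

KE = eV = 1.602 × 10⁻¹⁹ × 22.70 = 3.637 × 10⁻¹⁸ J.
p = √(2mKE) = √(2 × 9.109 × 10⁻³¹ × 3.637 × 10⁻¹⁸) = 2.574 × 10⁻²⁴ kg·m/s.
λ = h/p = 6.626 × 10⁻³⁴ / 2.574 × 10⁻²⁴ = 2.57 × 10⁻¹⁰ m = 257 pm.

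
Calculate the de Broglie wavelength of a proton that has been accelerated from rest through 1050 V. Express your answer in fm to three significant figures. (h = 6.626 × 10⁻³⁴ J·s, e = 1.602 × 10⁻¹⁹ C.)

KE = eV = 1.602 × 10⁻¹⁹ × 1050 = 1.682 × 10⁻¹⁶ J.
p = √(2mKE) = √(2 × 1.673 × 10⁻²⁷ × 1.682 × 10⁻¹⁶) = 7.502 × 10⁻²² kg·m/s.
λ = h/p = 6.626 × 10⁻³⁴ / 7.502 × 10⁻²² = 8.83 × 10⁻¹³ m = 883 fm.

λ = 883 fm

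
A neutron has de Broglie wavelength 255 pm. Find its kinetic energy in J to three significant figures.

p = h/λ = 6.626 × 10⁻³⁴ / 2.550 × 10⁻¹⁰ = 2.598 × 10⁻²⁴ kg·m/s.
KE = p²/(2m) = (2.598 × 10⁻²⁴)² / (2 × 1.675 × 10⁻²⁷) = 2.015 × 10⁻²¹ J = 2.02 × 10⁻²¹ J.

KE = 2.02 × 10⁻²¹ J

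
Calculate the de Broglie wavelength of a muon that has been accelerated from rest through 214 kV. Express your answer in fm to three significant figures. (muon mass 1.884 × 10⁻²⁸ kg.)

λ = 184 fm

KE = eV = 1.602 × 10⁻¹⁹ × 2.140 × 10⁵ = 3.428 × 10⁻¹⁴ J.
p = √(2mKE) = √(2 × 1.884 × 10⁻²⁸ × 3.428 × 10⁻¹⁴) = 3.594 × 10⁻²¹ kg·m/s.
λ = h/p = 6.626 × 10⁻³⁴ / 3.594 × 10⁻²¹ = 1.84 × 10⁻¹³ m = 184 fm.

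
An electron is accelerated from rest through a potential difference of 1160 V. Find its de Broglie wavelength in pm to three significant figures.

KE = eV = 1.602 × 10⁻¹⁹ × 1160 = 1.858 × 10⁻¹⁶ J.
p = √(2mKE) = √(2 × 9.109 × 10⁻³¹ × 1.858 × 10⁻¹⁶) = 1.840 × 10⁻²³ kg·m/s.
λ = h/p = 6.626 × 10⁻³⁴ / 1.840 × 10⁻²³ = 3.60 × 10⁻¹¹ m = 36.0 pm.

λ = 36.0 pm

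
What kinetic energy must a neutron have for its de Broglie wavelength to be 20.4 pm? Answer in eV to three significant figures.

KE = 1.97 eV

p = h/λ = 6.626 × 10⁻³⁴ / 2.040 × 10⁻¹¹ = 3.248 × 10⁻²³ kg·m/s.
KE = p²/(2m) = (3.248 × 10⁻²³)² / (2 × 1.675 × 10⁻²⁷) = 3.149 × 10⁻¹⁹ J = 1.97 eV.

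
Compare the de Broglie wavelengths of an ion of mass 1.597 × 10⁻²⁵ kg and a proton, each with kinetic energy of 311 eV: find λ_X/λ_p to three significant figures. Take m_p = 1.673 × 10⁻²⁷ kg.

At fixed KE, p = √(2mKE) so λ = h/p ∝ 1/√m.
λ_X/λ_p = √(m_p/m_X) = √(1.673 × 10⁻²⁷/1.597 × 10⁻²⁵) = √(0.01048) = 0.102.

λ_X/λ_p = 0.102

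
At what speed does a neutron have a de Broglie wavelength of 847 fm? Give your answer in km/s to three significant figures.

v = 467 km/s

p = h/λ = 6.626 × 10⁻³⁴ / 8.470 × 10⁻¹³ = 7.823 × 10⁻²² kg·m/s.
v = p/m = 7.823 × 10⁻²² / 1.675 × 10⁻²⁷ = 4.67 × 10⁵ m/s = 467 km/s.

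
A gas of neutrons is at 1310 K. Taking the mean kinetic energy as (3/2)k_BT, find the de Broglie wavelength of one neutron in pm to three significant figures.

λ = 69.5 pm

KE = (3/2)k_BT = 1.5 × 1.381 × 10⁻²³ × 1310 = 2.714 × 10⁻²⁰ J.
p = √(2mKE) = √(2 × 1.675 × 10⁻²⁷ × 2.714 × 10⁻²⁰) = 9.535 × 10⁻²⁴ kg·m/s.
λ = h/p = 6.95 × 10⁻¹¹ m = 69.5 pm.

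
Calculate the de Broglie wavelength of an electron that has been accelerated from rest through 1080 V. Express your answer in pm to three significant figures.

λ = 37.3 pm

KE = eV = 1.602 × 10⁻¹⁹ × 1080 = 1.730 × 10⁻¹⁶ J.
p = √(2mKE) = √(2 × 9.109 × 10⁻³¹ × 1.730 × 10⁻¹⁶) = 1.775 × 10⁻²³ kg·m/s.
λ = h/p = 6.626 × 10⁻³⁴ / 1.775 × 10⁻²³ = 3.73 × 10⁻¹¹ m = 37.3 pm.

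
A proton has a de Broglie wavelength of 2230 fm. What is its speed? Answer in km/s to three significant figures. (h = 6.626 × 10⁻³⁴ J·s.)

p = h/λ = 6.626 × 10⁻³⁴ / 2.230 × 10⁻¹² = 2.971 × 10⁻²² kg·m/s.
v = p/m = 2.971 × 10⁻²² / 1.673 × 10⁻²⁷ = 1.78 × 10⁵ m/s = 178 km/s.

v = 178 km/s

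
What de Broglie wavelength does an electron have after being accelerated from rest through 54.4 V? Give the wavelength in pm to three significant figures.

λ = 166 pm

KE = eV = 1.602 × 10⁻¹⁹ × 54.40 = 8.715 × 10⁻¹⁸ J.
p = √(2mKE) = √(2 × 9.109 × 10⁻³¹ × 8.715 × 10⁻¹⁸) = 3.985 × 10⁻²⁴ kg·m/s.
λ = h/p = 6.626 × 10⁻³⁴ / 3.985 × 10⁻²⁴ = 1.66 × 10⁻¹⁰ m = 166 pm.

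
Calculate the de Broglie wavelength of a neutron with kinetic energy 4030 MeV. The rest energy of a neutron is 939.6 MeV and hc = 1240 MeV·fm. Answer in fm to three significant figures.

λ = 0.254 fm

Total energy E = KE + m₀c² = 4030 + 939.6 = 4969.6 MeV.
(pc)² = E² − (m₀c²)² = (4969.6)² − (939.6)² = 2.381 × 10⁷ MeV², so pc = 4880 MeV.
λ = hc/(pc) = 1240 MeV·fm / 4880 MeV = 0.254 fm.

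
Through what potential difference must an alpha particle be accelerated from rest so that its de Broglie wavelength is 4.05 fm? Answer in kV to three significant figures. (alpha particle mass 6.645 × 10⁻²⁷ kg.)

p = h/λ = 6.626 × 10⁻³⁴ / 4.050 × 10⁻¹⁵ = 1.636 × 10⁻¹⁹ kg·m/s.
KE = p²/(2m) = 2.014 × 10⁻¹² J.
V = KE/2e = 2.014 × 10⁻¹² / (2 × 1.602 × 10⁻¹⁹) = 6290 kV.

V = 6290 kV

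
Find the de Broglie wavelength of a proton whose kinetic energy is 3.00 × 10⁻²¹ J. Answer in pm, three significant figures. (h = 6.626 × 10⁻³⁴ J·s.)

p = √(2mKE) = √(2 × 1.673 × 10⁻²⁷ × 3.000 × 10⁻²¹) = 3.168 × 10⁻²⁴ kg·m/s.
λ = h/p = 6.626 × 10⁻³⁴ / 3.168 × 10⁻²⁴ = 2.09 × 10⁻¹⁰ m = 209 pm.

λ = 209 pm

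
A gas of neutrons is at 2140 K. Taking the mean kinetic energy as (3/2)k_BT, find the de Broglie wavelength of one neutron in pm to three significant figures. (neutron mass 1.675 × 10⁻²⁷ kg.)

KE = (3/2)k_BT = 1.5 × 1.381 × 10⁻²³ × 2140 = 4.433 × 10⁻²⁰ J.
p = √(2mKE) = √(2 × 1.675 × 10⁻²⁷ × 4.433 × 10⁻²⁰) = 1.219 × 10⁻²³ kg·m/s.
λ = h/p = 5.44 × 10⁻¹¹ m = 54.4 pm.

λ = 54.4 pm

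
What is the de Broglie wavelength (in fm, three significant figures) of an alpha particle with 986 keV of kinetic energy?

KE = 986 keV = 1.580 × 10⁻¹³ J.
p = √(2mKE) = √(2 × 6.645 × 10⁻²⁷ × 1.580 × 10⁻¹³) = 4.582 × 10⁻²⁰ kg·m/s.
λ = h/p = 6.626 × 10⁻³⁴ / 4.582 × 10⁻²⁰ = 1.45 × 10⁻¹⁴ m = 14.5 fm.

λ = 14.5 fm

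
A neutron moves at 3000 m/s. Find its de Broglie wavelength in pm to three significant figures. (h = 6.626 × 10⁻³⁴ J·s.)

p = mv = 1.675 × 10⁻²⁷ × 3000 = 5.025 × 10⁻²⁴ kg·m/s.
λ = h/p = 6.626 × 10⁻³⁴ / 5.025 × 10⁻²⁴ = 1.32 × 10⁻¹⁰ m = 132 pm.

λ = 132 pm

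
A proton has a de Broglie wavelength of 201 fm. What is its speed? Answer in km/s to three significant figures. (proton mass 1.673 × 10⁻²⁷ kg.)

p = h/λ = 6.626 × 10⁻³⁴ / 2.010 × 10⁻¹³ = 3.297 × 10⁻²¹ kg·m/s.
v = p/m = 3.297 × 10⁻²¹ / 1.673 × 10⁻²⁷ = 1.97 × 10⁶ m/s = 1970 km/s.

v = 1970 km/s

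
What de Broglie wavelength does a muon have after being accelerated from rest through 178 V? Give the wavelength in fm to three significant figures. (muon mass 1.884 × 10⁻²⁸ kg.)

λ = 6390 fm

KE = eV = 1.602 × 10⁻¹⁹ × 178.0 = 2.852 × 10⁻¹⁷ J.
p = √(2mKE) = √(2 × 1.884 × 10⁻²⁸ × 2.852 × 10⁻¹⁷) = 1.037 × 10⁻²² kg·m/s.
λ = h/p = 6.626 × 10⁻³⁴ / 1.037 × 10⁻²² = 6.39 × 10⁻¹² m = 6390 fm.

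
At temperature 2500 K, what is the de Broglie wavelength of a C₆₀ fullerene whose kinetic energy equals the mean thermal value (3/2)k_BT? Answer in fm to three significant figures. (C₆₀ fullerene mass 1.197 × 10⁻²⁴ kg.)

λ = 1880 fm

KE = (3/2)k_BT = 1.5 × 1.381 × 10⁻²³ × 2500 = 5.179 × 10⁻²⁰ J.
p = √(2mKE) = √(2 × 1.197 × 10⁻²⁴ × 5.179 × 10⁻²⁰) = 3.521 × 10⁻²² kg·m/s.
λ = h/p = 1.88 × 10⁻¹² m = 1880 fm.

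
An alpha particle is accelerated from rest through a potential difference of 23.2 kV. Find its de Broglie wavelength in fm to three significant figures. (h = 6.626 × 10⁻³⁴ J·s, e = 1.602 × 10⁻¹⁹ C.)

λ = 66.7 fm

KE = 2eV = 2 × 1.602 × 10⁻¹⁹ × 2.320 × 10⁴ = 7.433 × 10⁻¹⁵ J.
p = √(2mKE) = √(2 × 6.645 × 10⁻²⁷ × 7.433 × 10⁻¹⁵) = 9.939 × 10⁻²¹ kg·m/s.
λ = h/p = 6.626 × 10⁻³⁴ / 9.939 × 10⁻²¹ = 6.67 × 10⁻¹⁴ m = 66.7 fm.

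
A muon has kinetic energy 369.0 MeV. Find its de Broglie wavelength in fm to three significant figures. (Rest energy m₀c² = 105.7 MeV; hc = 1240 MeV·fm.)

λ = 2.68 fm

Total energy E = KE + m₀c² = 369.0 + 105.7 = 474.7 MeV.
(pc)² = E² − (m₀c²)² = (474.7)² − (105.7)² = 2.142 × 10⁵ MeV², so pc = 462.8 MeV.
λ = hc/(pc) = 1240 MeV·fm / 462.8 MeV = 2.68 fm.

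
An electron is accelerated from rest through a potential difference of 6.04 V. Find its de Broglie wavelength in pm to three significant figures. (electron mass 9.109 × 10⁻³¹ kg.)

KE = eV = 1.602 × 10⁻¹⁹ × 6.040 = 9.676 × 10⁻¹⁹ J.
p = √(2mKE) = √(2 × 9.109 × 10⁻³¹ × 9.676 × 10⁻¹⁹) = 1.328 × 10⁻²⁴ kg·m/s.
λ = h/p = 6.626 × 10⁻³⁴ / 1.328 × 10⁻²⁴ = 4.99 × 10⁻¹⁰ m = 499 pm.

λ = 499 pm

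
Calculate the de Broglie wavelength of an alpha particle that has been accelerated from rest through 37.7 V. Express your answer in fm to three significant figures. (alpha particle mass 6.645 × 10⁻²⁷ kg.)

KE = 2eV = 2 × 1.602 × 10⁻¹⁹ × 37.70 = 1.208 × 10⁻¹⁷ J.
p = √(2mKE) = √(2 × 6.645 × 10⁻²⁷ × 1.208 × 10⁻¹⁷) = 4.007 × 10⁻²² kg·m/s.
λ = h/p = 6.626 × 10⁻³⁴ / 4.007 × 10⁻²² = 1.65 × 10⁻¹² m = 1650 fm.

λ = 1650 fm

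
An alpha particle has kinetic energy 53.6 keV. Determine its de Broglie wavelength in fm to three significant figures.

λ = 62.0 fm

KE = 53.6 keV = 8.587 × 10⁻¹⁵ J.
p = √(2mKE) = √(2 × 6.645 × 10⁻²⁷ × 8.587 × 10⁻¹⁵) = 1.068 × 10⁻²⁰ kg·m/s.
λ = h/p = 6.626 × 10⁻³⁴ / 1.068 × 10⁻²⁰ = 6.20 × 10⁻¹⁴ m = 62.0 fm.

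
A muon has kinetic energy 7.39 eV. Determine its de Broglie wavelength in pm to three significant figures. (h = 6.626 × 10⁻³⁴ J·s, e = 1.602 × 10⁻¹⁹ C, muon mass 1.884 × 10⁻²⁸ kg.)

λ = 31.4 pm

KE = 7.39 eV = 1.184 × 10⁻¹⁸ J.
p = √(2mKE) = √(2 × 1.884 × 10⁻²⁸ × 1.184 × 10⁻¹⁸) = 2.112 × 10⁻²³ kg·m/s.
λ = h/p = 6.626 × 10⁻³⁴ / 2.112 × 10⁻²³ = 3.14 × 10⁻¹¹ m = 31.4 pm.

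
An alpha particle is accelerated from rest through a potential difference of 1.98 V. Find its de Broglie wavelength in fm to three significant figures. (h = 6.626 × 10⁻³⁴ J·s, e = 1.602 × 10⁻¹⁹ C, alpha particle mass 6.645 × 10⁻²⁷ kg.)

λ = 7220 fm

KE = 2eV = 2 × 1.602 × 10⁻¹⁹ × 1.980 = 6.344 × 10⁻¹⁹ J.
p = √(2mKE) = √(2 × 6.645 × 10⁻²⁷ × 6.344 × 10⁻¹⁹) = 9.182 × 10⁻²³ kg·m/s.
λ = h/p = 6.626 × 10⁻³⁴ / 9.182 × 10⁻²³ = 7.22 × 10⁻¹² m = 7220 fm.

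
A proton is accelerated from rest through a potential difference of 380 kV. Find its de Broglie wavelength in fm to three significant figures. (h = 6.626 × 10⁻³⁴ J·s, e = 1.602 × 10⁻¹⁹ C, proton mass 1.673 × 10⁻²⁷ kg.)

KE = eV = 1.602 × 10⁻¹⁹ × 3.800 × 10⁵ = 6.088 × 10⁻¹⁴ J.
p = √(2mKE) = √(2 × 1.673 × 10⁻²⁷ × 6.088 × 10⁻¹⁴) = 1.427 × 10⁻²⁰ kg·m/s.
λ = h/p = 6.626 × 10⁻³⁴ / 1.427 × 10⁻²⁰ = 4.64 × 10⁻¹⁴ m = 46.4 fm.

λ = 46.4 fm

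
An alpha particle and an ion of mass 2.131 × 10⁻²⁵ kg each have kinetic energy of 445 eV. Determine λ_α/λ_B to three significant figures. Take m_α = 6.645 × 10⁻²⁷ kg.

λ_α/λ_B = 5.66

At fixed KE, p = √(2mKE) so λ = h/p ∝ 1/√m.
λ_α/λ_B = √(m_B/m_α) = √(2.131 × 10⁻²⁵/6.645 × 10⁻²⁷) = √(32.07) = 5.66.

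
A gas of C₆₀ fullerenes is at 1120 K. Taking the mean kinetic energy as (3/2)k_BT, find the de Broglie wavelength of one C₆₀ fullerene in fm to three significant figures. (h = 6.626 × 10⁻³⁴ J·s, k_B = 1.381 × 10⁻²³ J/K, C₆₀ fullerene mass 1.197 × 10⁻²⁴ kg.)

λ = 2810 fm

KE = (3/2)k_BT = 1.5 × 1.381 × 10⁻²³ × 1120 = 2.320 × 10⁻²⁰ J.
p = √(2mKE) = √(2 × 1.197 × 10⁻²⁴ × 2.320 × 10⁻²⁰) = 2.357 × 10⁻²² kg·m/s.
λ = h/p = 2.81 × 10⁻¹² m = 2810 fm.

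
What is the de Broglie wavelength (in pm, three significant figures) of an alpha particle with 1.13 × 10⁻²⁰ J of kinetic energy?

λ = 54.1 pm

p = √(2mKE) = √(2 × 6.645 × 10⁻²⁷ × 1.130 × 10⁻²⁰) = 1.225 × 10⁻²³ kg·m/s.
λ = h/p = 6.626 × 10⁻³⁴ / 1.225 × 10⁻²³ = 5.41 × 10⁻¹¹ m = 54.1 pm.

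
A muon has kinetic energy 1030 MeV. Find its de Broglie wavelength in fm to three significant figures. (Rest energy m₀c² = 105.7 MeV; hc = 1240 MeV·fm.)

λ = 1.10 fm

Total energy E = KE + m₀c² = 1030 + 105.7 = 1135.7 MeV.
(pc)² = E² − (m₀c²)² = (1135.7)² − (105.7)² = 1.279 × 10⁶ MeV², so pc = 1131 MeV.
λ = hc/(pc) = 1240 MeV·fm / 1131 MeV = 1.10 fm.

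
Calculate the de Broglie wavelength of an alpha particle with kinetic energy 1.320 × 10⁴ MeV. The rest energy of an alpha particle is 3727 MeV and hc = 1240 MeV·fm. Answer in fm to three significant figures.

λ = 0.0751 fm

Total energy E = KE + m₀c² = 1.320 × 10⁴ + 3727 = 16927 MeV.
(pc)² = E² − (m₀c²)² = (16927)² − (3727)² = 2.726 × 10⁸ MeV², so pc = 1.651 × 10⁴ MeV.
λ = hc/(pc) = 1240 MeV·fm / 1.651 × 10⁴ MeV = 0.0751 fm.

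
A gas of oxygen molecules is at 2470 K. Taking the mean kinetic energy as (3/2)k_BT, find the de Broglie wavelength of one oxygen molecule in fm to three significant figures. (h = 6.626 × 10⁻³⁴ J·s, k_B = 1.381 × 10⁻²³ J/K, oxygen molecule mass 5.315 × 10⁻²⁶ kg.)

KE = (3/2)k_BT = 1.5 × 1.381 × 10⁻²³ × 2470 = 5.117 × 10⁻²⁰ J.
p = √(2mKE) = √(2 × 5.315 × 10⁻²⁶ × 5.117 × 10⁻²⁰) = 7.375 × 10⁻²³ kg·m/s.
λ = h/p = 8.98 × 10⁻¹² m = 8980 fm.

λ = 8980 fm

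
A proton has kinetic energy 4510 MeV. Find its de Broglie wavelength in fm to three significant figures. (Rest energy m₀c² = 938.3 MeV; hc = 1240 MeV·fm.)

λ = 0.231 fm

Total energy E = KE + m₀c² = 4510 + 938.3 = 5448.3 MeV.
(pc)² = E² − (m₀c²)² = (5448.3)² − (938.3)² = 2.880 × 10⁷ MeV², so pc = 5367 MeV.
λ = hc/(pc) = 1240 MeV·fm / 5367 MeV = 0.231 fm.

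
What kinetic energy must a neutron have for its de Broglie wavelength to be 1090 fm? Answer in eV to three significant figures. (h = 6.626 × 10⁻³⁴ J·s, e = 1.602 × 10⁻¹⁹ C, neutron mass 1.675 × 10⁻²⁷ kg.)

KE = 689 eV

p = h/λ = 6.626 × 10⁻³⁴ / 1.090 × 10⁻¹² = 6.079 × 10⁻²² kg·m/s.
KE = p²/(2m) = (6.079 × 10⁻²²)² / (2 × 1.675 × 10⁻²⁷) = 1.103 × 10⁻¹⁶ J = 689 eV.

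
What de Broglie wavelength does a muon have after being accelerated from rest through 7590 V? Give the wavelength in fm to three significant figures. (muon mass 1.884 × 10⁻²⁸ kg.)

λ = 979 fm

KE = eV = 1.602 × 10⁻¹⁹ × 7590 = 1.216 × 10⁻¹⁵ J.
p = √(2mKE) = √(2 × 1.884 × 10⁻²⁸ × 1.216 × 10⁻¹⁵) = 6.769 × 10⁻²² kg·m/s.
λ = h/p = 6.626 × 10⁻³⁴ / 6.769 × 10⁻²² = 9.79 × 10⁻¹³ m = 979 fm.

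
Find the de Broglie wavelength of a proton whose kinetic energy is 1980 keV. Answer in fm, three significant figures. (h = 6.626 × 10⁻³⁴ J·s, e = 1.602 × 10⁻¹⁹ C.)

KE = 1980 keV = 3.172 × 10⁻¹³ J.
p = √(2mKE) = √(2 × 1.673 × 10⁻²⁷ × 3.172 × 10⁻¹³) = 3.258 × 10⁻²⁰ kg·m/s.
λ = h/p = 6.626 × 10⁻³⁴ / 3.258 × 10⁻²⁰ = 2.03 × 10⁻¹⁴ m = 20.3 fm.

λ = 20.3 fm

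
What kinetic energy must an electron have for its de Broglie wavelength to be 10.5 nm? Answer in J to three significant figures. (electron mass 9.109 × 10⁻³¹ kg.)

KE = 2.19 × 10⁻²¹ J

p = h/λ = 6.626 × 10⁻³⁴ / 1.050 × 10⁻⁸ = 6.310 × 10⁻²⁶ kg·m/s.
KE = p²/(2m) = (6.310 × 10⁻²⁶)² / (2 × 9.109 × 10⁻³¹) = 2.186 × 10⁻²¹ J = 2.19 × 10⁻²¹ J.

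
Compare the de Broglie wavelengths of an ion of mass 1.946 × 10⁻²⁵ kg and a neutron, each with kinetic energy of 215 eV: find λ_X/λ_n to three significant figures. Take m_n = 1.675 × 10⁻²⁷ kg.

λ_X/λ_n = 0.0928

At fixed KE, p = √(2mKE) so λ = h/p ∝ 1/√m.
λ_X/λ_n = √(m_n/m_X) = √(1.675 × 10⁻²⁷/1.946 × 10⁻²⁵) = √(8.607 × 10⁻³) = 0.0928.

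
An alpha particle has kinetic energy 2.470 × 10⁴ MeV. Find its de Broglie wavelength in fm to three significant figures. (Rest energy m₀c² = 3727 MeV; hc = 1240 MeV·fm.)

Total energy E = KE + m₀c² = 2.470 × 10⁴ + 3727 = 28427 MeV.
(pc)² = E² − (m₀c²)² = (28427)² − (3727)² = 7.942 × 10⁸ MeV², so pc = 2.818 × 10⁴ MeV.
λ = hc/(pc) = 1240 MeV·fm / 2.818 × 10⁴ MeV = 0.0440 fm.

λ = 0.0440 fm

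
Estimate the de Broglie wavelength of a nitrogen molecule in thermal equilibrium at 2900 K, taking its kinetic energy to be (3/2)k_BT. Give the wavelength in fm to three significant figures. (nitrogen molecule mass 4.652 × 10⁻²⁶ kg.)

λ = 8860 fm

KE = (3/2)k_BT = 1.5 × 1.381 × 10⁻²³ × 2900 = 6.007 × 10⁻²⁰ J.
p = √(2mKE) = √(2 × 4.652 × 10⁻²⁶ × 6.007 × 10⁻²⁰) = 7.476 × 10⁻²³ kg·m/s.
λ = h/p = 8.86 × 10⁻¹² m = 8860 fm.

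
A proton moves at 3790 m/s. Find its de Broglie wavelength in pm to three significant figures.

p = mv = 1.673 × 10⁻²⁷ × 3790 = 6.341 × 10⁻²⁴ kg·m/s.
λ = h/p = 6.626 × 10⁻³⁴ / 6.341 × 10⁻²⁴ = 1.04 × 10⁻¹⁰ m = 104 pm.

λ = 104 pm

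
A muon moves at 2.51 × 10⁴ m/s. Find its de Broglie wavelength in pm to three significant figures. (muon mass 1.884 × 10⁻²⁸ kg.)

p = mv = 1.884 × 10⁻²⁸ × 2.51 × 10⁴ = 4.729 × 10⁻²⁴ kg·m/s.
λ = h/p = 6.626 × 10⁻³⁴ / 4.729 × 10⁻²⁴ = 1.40 × 10⁻¹⁰ m = 140 pm.

λ = 140 pm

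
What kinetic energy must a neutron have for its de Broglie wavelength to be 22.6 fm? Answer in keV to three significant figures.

p = h/λ = 6.626 × 10⁻³⁴ / 2.260 × 10⁻¹⁴ = 2.932 × 10⁻²⁰ kg·m/s.
KE = p²/(2m) = (2.932 × 10⁻²⁰)² / (2 × 1.675 × 10⁻²⁷) = 2.566 × 10⁻¹³ J = 1600 keV.

KE = 1600 keV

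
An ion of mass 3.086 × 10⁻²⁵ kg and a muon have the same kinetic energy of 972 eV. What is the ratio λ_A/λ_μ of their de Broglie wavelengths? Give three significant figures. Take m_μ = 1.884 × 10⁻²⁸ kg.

λ_A/λ_μ = 0.0247

At fixed KE, p = √(2mKE) so λ = h/p ∝ 1/√m.
λ_A/λ_μ = √(m_μ/m_A) = √(1.884 × 10⁻²⁸/3.086 × 10⁻²⁵) = √(6.105 × 10⁻⁴) = 0.0247.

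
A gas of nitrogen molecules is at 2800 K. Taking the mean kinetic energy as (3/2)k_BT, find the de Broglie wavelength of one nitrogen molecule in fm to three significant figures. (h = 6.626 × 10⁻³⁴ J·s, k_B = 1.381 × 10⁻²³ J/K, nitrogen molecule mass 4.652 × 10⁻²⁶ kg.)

KE = (3/2)k_BT = 1.5 × 1.381 × 10⁻²³ × 2800 = 5.800 × 10⁻²⁰ J.
p = √(2mKE) = √(2 × 4.652 × 10⁻²⁶ × 5.800 × 10⁻²⁰) = 7.346 × 10⁻²³ kg·m/s.
λ = h/p = 9.02 × 10⁻¹² m = 9020 fm.

λ = 9020 fm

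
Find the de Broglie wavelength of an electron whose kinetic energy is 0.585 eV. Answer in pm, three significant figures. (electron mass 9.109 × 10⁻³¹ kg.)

λ = 1600 pm

KE = 0.585 eV = 9.372 × 10⁻²⁰ J.
p = √(2mKE) = √(2 × 9.109 × 10⁻³¹ × 9.372 × 10⁻²⁰) = 4.132 × 10⁻²⁵ kg·m/s.
λ = h/p = 6.626 × 10⁻³⁴ / 4.132 × 10⁻²⁵ = 1.60 × 10⁻⁹ m = 1600 pm.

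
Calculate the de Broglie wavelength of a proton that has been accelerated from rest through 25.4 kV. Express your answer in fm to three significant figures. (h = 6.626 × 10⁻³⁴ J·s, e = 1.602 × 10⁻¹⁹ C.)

λ = 180 fm

KE = eV = 1.602 × 10⁻¹⁹ × 2.540 × 10⁴ = 4.069 × 10⁻¹⁵ J.
p = √(2mKE) = √(2 × 1.673 × 10⁻²⁷ × 4.069 × 10⁻¹⁵) = 3.690 × 10⁻²¹ kg·m/s.
λ = h/p = 6.626 × 10⁻³⁴ / 3.690 × 10⁻²¹ = 1.80 × 10⁻¹³ m = 180 fm.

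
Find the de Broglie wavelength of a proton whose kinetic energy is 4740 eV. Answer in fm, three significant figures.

λ = 416 fm

KE = 4740 eV = 7.593 × 10⁻¹⁶ J.
p = √(2mKE) = √(2 × 1.673 × 10⁻²⁷ × 7.593 × 10⁻¹⁶) = 1.594 × 10⁻²¹ kg·m/s.
λ = h/p = 6.626 × 10⁻³⁴ / 1.594 × 10⁻²¹ = 4.16 × 10⁻¹³ m = 416 fm.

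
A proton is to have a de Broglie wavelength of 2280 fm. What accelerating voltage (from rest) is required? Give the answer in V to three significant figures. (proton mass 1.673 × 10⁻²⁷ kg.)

p = h/λ = 6.626 × 10⁻³⁴ / 2.280 × 10⁻¹² = 2.906 × 10⁻²² kg·m/s.
KE = p²/(2m) = 2.524 × 10⁻¹⁷ J.
V = KE/e = 2.524 × 10⁻¹⁷ / (1.602 × 10⁻¹⁹) = 158 V.

V = 158 V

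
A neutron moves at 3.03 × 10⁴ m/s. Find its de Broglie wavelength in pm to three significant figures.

λ = 13.1 pm

p = mv = 1.675 × 10⁻²⁷ × 3.03 × 10⁴ = 5.075 × 10⁻²³ kg·m/s.
λ = h/p = 6.626 × 10⁻³⁴ / 5.075 × 10⁻²³ = 1.31 × 10⁻¹¹ m = 13.1 pm.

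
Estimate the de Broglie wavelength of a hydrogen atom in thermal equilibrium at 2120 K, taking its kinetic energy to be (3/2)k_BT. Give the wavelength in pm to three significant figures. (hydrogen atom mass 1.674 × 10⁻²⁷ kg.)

KE = (3/2)k_BT = 1.5 × 1.381 × 10⁻²³ × 2120 = 4.392 × 10⁻²⁰ J.
p = √(2mKE) = √(2 × 1.674 × 10⁻²⁷ × 4.392 × 10⁻²⁰) = 1.213 × 10⁻²³ kg·m/s.
λ = h/p = 5.46 × 10⁻¹¹ m = 54.6 pm.

λ = 54.6 pm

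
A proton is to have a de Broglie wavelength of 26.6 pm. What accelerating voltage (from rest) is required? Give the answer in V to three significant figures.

V = 1.16 V

p = h/λ = 6.626 × 10⁻³⁴ / 2.660 × 10⁻¹¹ = 2.491 × 10⁻²³ kg·m/s.
KE = p²/(2m) = 1.854 × 10⁻¹⁹ J.
V = KE/e = 1.854 × 10⁻¹⁹ / (1.602 × 10⁻¹⁹) = 1.16 V.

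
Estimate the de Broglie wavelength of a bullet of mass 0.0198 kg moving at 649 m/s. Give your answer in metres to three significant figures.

λ = 5.16 × 10⁻³⁵ m

p = mv = 0.0198 × 649 = 1.285 × 10¹ kg·m/s.
λ = h/p = 6.626 × 10⁻³⁴ / 1.285 × 10¹ = 5.16 × 10⁻³⁵ m.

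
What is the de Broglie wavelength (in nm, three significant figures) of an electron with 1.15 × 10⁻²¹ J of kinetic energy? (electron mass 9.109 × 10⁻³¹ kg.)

p = √(2mKE) = √(2 × 9.109 × 10⁻³¹ × 1.150 × 10⁻²¹) = 4.577 × 10⁻²⁶ kg·m/s.
λ = h/p = 6.626 × 10⁻³⁴ / 4.577 × 10⁻²⁶ = 1.45 × 10⁻⁸ m = 14.5 nm.

λ = 14.5 nm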